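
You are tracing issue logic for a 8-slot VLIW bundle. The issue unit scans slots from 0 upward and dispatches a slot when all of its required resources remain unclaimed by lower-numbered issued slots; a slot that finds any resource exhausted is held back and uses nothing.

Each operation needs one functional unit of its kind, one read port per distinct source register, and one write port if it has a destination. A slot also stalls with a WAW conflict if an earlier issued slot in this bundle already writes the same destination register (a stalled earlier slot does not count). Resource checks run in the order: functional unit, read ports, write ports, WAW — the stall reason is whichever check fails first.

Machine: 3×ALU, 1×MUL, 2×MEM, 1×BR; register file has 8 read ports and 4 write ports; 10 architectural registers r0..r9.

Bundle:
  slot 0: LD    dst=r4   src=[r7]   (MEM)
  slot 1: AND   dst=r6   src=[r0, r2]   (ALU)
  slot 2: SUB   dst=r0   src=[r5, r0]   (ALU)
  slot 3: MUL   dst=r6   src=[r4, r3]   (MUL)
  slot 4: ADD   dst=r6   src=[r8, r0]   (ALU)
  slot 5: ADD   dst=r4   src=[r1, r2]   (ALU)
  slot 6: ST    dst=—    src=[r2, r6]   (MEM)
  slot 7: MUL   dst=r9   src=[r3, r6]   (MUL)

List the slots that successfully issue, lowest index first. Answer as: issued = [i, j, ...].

issued = [0, 1, 2, 6]

(0) want 1×MEM +1rd +1wr — yes → AL3|MU1|ME1|BR1|rd7|wr3
(1) want 1×ALU +2rd +1wr — yes → AL2|MU1|ME1|BR1|rd5|wr2
(2) want 1×ALU +2rd +1wr — yes → AL1|MU1|ME1|BR1|rd3|wr1
(3) want 1×MUL +2rd +1wr — WAW → AL1|MU1|ME1|BR1|rd3|wr1
(4) want 1×ALU +2rd +1wr — WAW → AL1|MU1|ME1|BR1|rd3|wr1
(5) want 1×ALU +2rd +1wr — WAW → AL1|MU1|ME1|BR1|rd3|wr1
(6) want 1×MEM +2rd +0wr — yes → AL1|MU1|ME0|BR1|rd1|wr1
(7) want 1×MUL +2rd +1wr — RD_PORT → AL1|MU1|ME0|BR1|rd1|wr1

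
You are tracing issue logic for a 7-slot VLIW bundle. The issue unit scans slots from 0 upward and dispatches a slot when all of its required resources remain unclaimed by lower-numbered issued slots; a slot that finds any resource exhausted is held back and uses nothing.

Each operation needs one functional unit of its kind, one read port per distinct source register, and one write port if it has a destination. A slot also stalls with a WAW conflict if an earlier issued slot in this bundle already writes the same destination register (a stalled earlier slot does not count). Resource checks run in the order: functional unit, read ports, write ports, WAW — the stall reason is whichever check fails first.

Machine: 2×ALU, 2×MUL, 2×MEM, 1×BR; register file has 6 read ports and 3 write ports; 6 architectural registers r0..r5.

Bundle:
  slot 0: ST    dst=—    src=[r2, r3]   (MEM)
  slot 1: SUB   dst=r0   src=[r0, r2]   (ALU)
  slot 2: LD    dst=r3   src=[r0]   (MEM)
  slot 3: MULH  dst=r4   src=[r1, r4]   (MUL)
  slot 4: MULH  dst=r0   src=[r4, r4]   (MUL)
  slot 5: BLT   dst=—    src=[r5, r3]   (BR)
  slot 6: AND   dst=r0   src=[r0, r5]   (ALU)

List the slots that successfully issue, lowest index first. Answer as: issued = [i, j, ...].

issued = [0, 1, 2]

  0. MEM ⇒ go  {2A/2Mu/1Ld/1B | 4r 3w}
  1. ALU→r0 ⇒ go  {1A/2Mu/1Ld/1B | 2r 2w}
  2. MEM→r3 ⇒ go  {1A/2Mu/0Ld/1B | 1r 1w}
  3. MUL→r4 ⇒ no(RD_PORT)  {1A/2Mu/0Ld/1B | 1r 1w}
  4. MUL→r0 ⇒ no(WAW)  {1A/2Mu/0Ld/1B | 1r 1w}
  5. BR ⇒ no(RD_PORT)  {1A/2Mu/0Ld/1B | 1r 1w}
  6. ALU→r0 ⇒ no(RD_PORT)  {1A/2Mu/0Ld/1B | 1r 1w}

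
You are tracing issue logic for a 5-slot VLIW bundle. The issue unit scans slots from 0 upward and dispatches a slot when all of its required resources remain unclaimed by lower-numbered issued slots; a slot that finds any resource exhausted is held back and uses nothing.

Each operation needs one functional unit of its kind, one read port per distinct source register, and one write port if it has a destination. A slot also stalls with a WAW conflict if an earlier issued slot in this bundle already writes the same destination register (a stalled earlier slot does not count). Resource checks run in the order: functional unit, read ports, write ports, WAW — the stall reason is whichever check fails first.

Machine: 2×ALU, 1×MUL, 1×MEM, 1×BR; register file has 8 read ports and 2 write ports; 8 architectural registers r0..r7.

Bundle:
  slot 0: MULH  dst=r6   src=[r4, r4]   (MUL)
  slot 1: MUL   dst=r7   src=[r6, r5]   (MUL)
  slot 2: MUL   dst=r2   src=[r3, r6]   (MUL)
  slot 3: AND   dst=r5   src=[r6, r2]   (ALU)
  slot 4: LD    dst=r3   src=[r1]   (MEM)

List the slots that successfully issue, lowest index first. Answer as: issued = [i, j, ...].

issued = [0, 3]

slot 0 (MUL): ISSUE — free A2,Mu0,Ld1,B1 rp7 wp1
slot 1 (MUL): stall FU — free A2,Mu0,Ld1,B1 rp7 wp1
slot 2 (MUL): stall FU — free A2,Mu0,Ld1,B1 rp7 wp1
slot 3 (ALU): ISSUE — free A1,Mu0,Ld1,B1 rp5 wp0
slot 4 (MEM): stall WR_PORT — free A1,Mu0,Ld1,B1 rp5 wp0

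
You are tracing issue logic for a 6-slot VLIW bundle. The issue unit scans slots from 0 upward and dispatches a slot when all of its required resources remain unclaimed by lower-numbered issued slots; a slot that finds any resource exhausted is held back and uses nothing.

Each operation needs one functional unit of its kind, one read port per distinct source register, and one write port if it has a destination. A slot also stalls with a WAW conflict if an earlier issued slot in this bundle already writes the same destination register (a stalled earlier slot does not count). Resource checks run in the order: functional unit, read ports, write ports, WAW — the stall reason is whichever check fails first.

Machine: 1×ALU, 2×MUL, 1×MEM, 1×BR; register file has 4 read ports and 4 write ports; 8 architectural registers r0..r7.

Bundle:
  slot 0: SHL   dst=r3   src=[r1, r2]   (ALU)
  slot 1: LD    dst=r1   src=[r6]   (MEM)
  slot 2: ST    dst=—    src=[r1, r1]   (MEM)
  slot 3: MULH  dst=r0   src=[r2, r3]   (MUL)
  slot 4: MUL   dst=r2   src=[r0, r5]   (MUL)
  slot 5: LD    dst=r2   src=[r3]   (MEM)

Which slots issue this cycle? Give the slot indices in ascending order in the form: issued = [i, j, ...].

issued = [0, 1]

[0] ALU needs rd=2 wr=1: ok; after: ALU=0 MUL=2 MEM=1 BR=1, R=2, W=3
[1] MEM needs rd=1 wr=1: ok; after: ALU=0 MUL=2 MEM=0 BR=1, R=1, W=2
[2] MEM needs rd=1 wr=0: FU; after: ALU=0 MUL=2 MEM=0 BR=1, R=1, W=2
[3] MUL needs rd=2 wr=1: RD_PORT; after: ALU=0 MUL=2 MEM=0 BR=1, R=1, W=2
[4] MUL needs rd=2 wr=1: RD_PORT; after: ALU=0 MUL=2 MEM=0 BR=1, R=1, W=2
[5] MEM needs rd=1 wr=1: FU; after: ALU=0 MUL=2 MEM=0 BR=1, R=1, W=2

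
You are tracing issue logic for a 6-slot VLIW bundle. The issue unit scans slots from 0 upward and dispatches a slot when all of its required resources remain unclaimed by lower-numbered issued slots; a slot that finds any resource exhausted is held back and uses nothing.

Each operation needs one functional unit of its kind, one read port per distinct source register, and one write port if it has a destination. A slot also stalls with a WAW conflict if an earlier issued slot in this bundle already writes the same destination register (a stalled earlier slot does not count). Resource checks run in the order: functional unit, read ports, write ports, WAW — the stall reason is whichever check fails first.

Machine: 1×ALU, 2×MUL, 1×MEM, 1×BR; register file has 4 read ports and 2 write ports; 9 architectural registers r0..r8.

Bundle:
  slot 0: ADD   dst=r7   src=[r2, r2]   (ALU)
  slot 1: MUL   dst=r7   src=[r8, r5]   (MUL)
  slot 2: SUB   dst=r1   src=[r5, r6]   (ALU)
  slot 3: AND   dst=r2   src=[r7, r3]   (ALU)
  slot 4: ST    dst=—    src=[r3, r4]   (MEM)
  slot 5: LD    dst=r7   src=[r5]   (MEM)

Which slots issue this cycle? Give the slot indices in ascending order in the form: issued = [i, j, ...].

[0] ALU needs rd=1 wr=1: ok; after: ALU=0 MUL=2 MEM=1 BR=1, R=3, W=1
[1] MUL needs rd=2 wr=1: WAW; after: ALU=0 MUL=2 MEM=1 BR=1, R=3, W=1
[2] ALU needs rd=2 wr=1: FU; after: ALU=0 MUL=2 MEM=1 BR=1, R=3, W=1
[3] ALU needs rd=2 wr=1: FU; after: ALU=0 MUL=2 MEM=1 BR=1, R=3, W=1
[4] MEM needs rd=2 wr=0: ok; after: ALU=0 MUL=2 MEM=0 BR=1, R=1, W=1
[5] MEM needs rd=1 wr=1: FU; after: ALU=0 MUL=2 MEM=0 BR=1, R=1, W=1

issued = [0, 4]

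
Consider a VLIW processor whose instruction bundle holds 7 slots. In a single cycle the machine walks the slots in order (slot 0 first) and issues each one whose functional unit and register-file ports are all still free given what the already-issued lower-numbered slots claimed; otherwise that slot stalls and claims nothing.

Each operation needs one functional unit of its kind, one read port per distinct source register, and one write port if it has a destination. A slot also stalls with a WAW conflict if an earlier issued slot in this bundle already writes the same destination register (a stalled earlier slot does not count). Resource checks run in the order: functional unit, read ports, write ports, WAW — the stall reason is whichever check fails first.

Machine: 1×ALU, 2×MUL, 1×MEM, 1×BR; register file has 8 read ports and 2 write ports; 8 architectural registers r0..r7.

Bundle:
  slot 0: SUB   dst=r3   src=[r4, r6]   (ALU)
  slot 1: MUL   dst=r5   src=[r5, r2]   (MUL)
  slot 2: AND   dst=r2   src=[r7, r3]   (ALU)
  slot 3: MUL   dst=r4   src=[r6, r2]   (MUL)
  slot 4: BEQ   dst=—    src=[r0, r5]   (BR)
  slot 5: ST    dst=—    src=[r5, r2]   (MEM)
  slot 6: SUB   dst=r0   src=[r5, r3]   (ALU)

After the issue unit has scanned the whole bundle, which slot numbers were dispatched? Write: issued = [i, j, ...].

(0) want 1×ALU +2rd +1wr — yes → AL0|MU2|ME1|BR1|rd6|wr1
(1) want 1×MUL +2rd +1wr — yes → AL0|MU1|ME1|BR1|rd4|wr0
(2) want 1×ALU +2rd +1wr — FU → AL0|MU1|ME1|BR1|rd4|wr0
(3) want 1×MUL +2rd +1wr — WR_PORT → AL0|MU1|ME1|BR1|rd4|wr0
(4) want 1×BR +2rd +0wr — yes → AL0|MU1|ME1|BR0|rd2|wr0
(5) want 1×MEM +2rd +0wr — yes → AL0|MU1|ME0|BR0|rd0|wr0
(6) want 1×ALU +2rd +1wr — FU → AL0|MU1|ME0|BR0|rd0|wr0

issued = [0, 1, 4, 5]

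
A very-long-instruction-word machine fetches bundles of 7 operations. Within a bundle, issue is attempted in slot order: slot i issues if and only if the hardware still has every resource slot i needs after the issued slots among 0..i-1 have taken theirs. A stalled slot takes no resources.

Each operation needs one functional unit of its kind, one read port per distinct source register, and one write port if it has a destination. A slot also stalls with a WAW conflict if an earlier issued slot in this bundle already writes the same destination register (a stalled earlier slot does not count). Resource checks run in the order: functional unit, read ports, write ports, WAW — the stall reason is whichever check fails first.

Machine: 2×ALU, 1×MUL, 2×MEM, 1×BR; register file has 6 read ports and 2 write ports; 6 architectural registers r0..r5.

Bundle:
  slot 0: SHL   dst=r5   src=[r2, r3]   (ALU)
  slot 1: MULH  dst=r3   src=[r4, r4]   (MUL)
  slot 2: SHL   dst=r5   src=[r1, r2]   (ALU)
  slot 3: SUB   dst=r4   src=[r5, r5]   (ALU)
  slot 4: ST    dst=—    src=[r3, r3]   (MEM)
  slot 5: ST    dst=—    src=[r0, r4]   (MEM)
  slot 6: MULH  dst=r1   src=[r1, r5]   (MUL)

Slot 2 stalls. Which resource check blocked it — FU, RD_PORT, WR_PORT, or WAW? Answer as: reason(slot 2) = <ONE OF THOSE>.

[0] ALU needs rd=2 wr=1: ok; after: ALU=1 MUL=1 MEM=2 BR=1, R=4, W=1
[1] MUL needs rd=1 wr=1: ok; after: ALU=1 MUL=0 MEM=2 BR=1, R=3, W=0
[2] ALU needs rd=2 wr=1: WR_PORT; after: ALU=1 MUL=0 MEM=2 BR=1, R=3, W=0
[3] ALU needs rd=1 wr=1: WR_PORT; after: ALU=1 MUL=0 MEM=2 BR=1, R=3, W=0
[4] MEM needs rd=1 wr=0: ok; after: ALU=1 MUL=0 MEM=1 BR=1, R=2, W=0
[5] MEM needs rd=2 wr=0: ok; after: ALU=1 MUL=0 MEM=0 BR=1, R=0, W=0
[6] MUL needs rd=2 wr=1: FU; after: ALU=1 MUL=0 MEM=0 BR=1, R=0, W=0

reason(slot 2) = WR_PORT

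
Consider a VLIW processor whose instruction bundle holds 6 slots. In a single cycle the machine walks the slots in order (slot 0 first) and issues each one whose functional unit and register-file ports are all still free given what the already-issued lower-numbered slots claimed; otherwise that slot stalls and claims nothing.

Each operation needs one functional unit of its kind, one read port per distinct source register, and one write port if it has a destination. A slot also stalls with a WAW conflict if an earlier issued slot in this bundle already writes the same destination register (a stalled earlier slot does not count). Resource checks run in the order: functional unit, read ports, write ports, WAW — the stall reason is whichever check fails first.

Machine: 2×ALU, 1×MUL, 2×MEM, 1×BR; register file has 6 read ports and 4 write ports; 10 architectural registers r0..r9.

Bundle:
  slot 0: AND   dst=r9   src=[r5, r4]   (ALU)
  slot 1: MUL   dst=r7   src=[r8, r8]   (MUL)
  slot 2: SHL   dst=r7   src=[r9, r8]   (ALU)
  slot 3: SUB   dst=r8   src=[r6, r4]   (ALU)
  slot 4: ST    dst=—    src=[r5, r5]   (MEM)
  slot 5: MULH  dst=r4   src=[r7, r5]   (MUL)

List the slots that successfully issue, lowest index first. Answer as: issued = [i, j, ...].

(0) want 1×ALU +2rd +1wr — yes → AL1|MU1|ME2|BR1|rd4|wr3
(1) want 1×MUL +1rd +1wr — yes → AL1|MU0|ME2|BR1|rd3|wr2
(2) want 1×ALU +2rd +1wr — WAW → AL1|MU0|ME2|BR1|rd3|wr2
(3) want 1×ALU +2rd +1wr — yes → AL0|MU0|ME2|BR1|rd1|wr1
(4) want 1×MEM +1rd +0wr — yes → AL0|MU0|ME1|BR1|rd0|wr1
(5) want 1×MUL +2rd +1wr — FU → AL0|MU0|ME1|BR1|rd0|wr1

issued = [0, 1, 3, 4]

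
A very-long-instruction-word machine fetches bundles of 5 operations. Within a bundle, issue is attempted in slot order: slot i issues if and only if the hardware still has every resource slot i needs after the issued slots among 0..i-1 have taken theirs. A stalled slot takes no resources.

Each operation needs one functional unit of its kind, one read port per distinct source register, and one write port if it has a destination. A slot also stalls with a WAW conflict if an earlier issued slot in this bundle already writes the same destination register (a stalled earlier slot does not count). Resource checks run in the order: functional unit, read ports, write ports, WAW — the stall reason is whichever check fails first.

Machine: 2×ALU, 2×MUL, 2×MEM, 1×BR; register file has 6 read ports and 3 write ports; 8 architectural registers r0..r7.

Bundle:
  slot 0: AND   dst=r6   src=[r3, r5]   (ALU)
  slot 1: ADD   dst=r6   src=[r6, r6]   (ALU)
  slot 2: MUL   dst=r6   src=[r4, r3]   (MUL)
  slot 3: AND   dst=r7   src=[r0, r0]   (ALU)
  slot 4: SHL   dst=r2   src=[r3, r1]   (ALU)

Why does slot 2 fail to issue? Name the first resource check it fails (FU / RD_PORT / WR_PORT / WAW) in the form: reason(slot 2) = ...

(0) want 1×ALU +2rd +1wr — yes → AL1|MU2|ME2|BR1|rd4|wr2
(1) want 1×ALU +1rd +1wr — WAW → AL1|MU2|ME2|BR1|rd4|wr2
(2) want 1×MUL +2rd +1wr — WAW → AL1|MU2|ME2|BR1|rd4|wr2
(3) want 1×ALU +1rd +1wr — yes → AL0|MU2|ME2|BR1|rd3|wr1
(4) want 1×ALU +2rd +1wr — FU → AL0|MU2|ME2|BR1|rd3|wr1

reason(slot 2) = WAW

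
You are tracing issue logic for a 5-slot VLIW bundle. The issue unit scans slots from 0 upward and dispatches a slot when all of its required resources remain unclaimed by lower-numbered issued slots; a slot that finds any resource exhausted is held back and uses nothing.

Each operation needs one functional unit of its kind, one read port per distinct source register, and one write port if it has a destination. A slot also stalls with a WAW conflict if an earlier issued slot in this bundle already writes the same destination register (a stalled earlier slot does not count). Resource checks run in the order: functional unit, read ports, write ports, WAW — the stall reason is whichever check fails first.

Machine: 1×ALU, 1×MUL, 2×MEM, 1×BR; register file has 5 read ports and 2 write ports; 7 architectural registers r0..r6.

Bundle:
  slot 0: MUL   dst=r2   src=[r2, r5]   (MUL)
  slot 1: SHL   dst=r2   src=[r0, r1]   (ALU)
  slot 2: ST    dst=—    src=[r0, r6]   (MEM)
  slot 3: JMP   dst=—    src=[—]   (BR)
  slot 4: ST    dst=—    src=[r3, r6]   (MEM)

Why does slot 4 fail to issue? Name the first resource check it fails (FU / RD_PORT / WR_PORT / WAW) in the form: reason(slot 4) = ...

slot 0 (MUL): ISSUE — free A1,Mu0,Ld2,B1 rp3 wp1
slot 1 (ALU): stall WAW — free A1,Mu0,Ld2,B1 rp3 wp1
slot 2 (MEM): ISSUE — free A1,Mu0,Ld1,B1 rp1 wp1
slot 3 (BR): ISSUE — free A1,Mu0,Ld1,B0 rp1 wp1
slot 4 (MEM): stall RD_PORT — free A1,Mu0,Ld1,B0 rp1 wp1

reason(slot 4) = RD_PORT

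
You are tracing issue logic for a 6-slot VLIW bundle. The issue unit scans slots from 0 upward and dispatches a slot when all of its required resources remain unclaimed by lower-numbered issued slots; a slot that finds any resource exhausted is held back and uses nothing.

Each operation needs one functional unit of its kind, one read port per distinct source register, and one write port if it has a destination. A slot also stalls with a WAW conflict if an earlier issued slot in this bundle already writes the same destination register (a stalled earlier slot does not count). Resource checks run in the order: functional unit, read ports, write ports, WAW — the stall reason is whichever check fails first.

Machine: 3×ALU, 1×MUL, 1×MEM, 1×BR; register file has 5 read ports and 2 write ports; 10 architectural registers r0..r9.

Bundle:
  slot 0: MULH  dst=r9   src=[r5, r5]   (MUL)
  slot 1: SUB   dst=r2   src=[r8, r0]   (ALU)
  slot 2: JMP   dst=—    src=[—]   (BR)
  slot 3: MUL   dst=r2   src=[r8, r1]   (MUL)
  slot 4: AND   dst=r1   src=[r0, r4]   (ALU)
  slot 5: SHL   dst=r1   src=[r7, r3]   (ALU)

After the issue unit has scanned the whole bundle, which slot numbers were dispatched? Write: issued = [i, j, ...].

(0) want 1×MUL +1rd +1wr — yes → AL3|MU0|ME1|BR1|rd4|wr1
(1) want 1×ALU +2rd +1wr — yes → AL2|MU0|ME1|BR1|rd2|wr0
(2) want 1×BR +0rd +0wr — yes → AL2|MU0|ME1|BR0|rd2|wr0
(3) want 1×MUL +2rd +1wr — FU → AL2|MU0|ME1|BR0|rd2|wr0
(4) want 1×ALU +2rd +1wr — WR_PORT → AL2|MU0|ME1|BR0|rd2|wr0
(5) want 1×ALU +2rd +1wr — WR_PORT → AL2|MU0|ME1|BR0|rd2|wr0

issued = [0, 1, 2]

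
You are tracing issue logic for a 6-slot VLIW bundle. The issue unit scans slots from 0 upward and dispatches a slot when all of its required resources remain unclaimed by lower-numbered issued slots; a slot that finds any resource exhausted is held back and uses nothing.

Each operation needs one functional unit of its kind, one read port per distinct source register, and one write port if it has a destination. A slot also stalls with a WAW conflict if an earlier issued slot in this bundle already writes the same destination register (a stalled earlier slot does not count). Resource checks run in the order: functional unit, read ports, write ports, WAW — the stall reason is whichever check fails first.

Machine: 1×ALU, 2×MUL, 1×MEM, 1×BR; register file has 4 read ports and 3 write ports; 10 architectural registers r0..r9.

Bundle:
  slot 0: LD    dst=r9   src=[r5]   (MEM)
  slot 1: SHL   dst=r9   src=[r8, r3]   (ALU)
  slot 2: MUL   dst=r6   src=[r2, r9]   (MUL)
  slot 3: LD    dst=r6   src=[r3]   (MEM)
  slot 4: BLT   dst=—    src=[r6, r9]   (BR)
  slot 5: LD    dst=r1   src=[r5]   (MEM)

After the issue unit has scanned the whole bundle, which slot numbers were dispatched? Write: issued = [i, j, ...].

issued = [0, 2]

slot 0 (MEM): ISSUE — free A1,Mu2,Ld0,B1 rp3 wp2
slot 1 (ALU): stall WAW — free A1,Mu2,Ld0,B1 rp3 wp2
slot 2 (MUL): ISSUE — free A1,Mu1,Ld0,B1 rp1 wp1
slot 3 (MEM): stall FU — free A1,Mu1,Ld0,B1 rp1 wp1
slot 4 (BR): stall RD_PORT — free A1,Mu1,Ld0,B1 rp1 wp1
slot 5 (MEM): stall FU — free A1,Mu1,Ld0,B1 rp1 wp1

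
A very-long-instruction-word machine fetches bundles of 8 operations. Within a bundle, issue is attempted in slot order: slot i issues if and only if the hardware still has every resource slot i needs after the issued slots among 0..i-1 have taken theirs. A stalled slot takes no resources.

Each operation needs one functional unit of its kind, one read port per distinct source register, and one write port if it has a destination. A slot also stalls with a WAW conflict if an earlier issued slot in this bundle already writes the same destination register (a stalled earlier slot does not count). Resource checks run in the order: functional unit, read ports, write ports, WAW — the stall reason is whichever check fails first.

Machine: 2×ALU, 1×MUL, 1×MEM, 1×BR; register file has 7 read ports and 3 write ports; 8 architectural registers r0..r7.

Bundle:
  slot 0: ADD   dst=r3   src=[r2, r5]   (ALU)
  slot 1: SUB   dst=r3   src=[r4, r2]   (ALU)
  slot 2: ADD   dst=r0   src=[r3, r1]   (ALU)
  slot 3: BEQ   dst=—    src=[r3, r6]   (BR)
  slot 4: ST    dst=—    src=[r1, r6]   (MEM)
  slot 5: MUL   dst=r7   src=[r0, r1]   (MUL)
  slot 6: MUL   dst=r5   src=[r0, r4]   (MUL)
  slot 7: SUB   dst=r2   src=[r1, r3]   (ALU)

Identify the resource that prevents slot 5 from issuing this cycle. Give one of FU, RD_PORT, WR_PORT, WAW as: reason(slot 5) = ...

reason(slot 5) = RD_PORT

slot 0 (ALU): ISSUE — free A1,Mu1,Ld1,B1 rp5 wp2
slot 1 (ALU): stall WAW — free A1,Mu1,Ld1,B1 rp5 wp2
slot 2 (ALU): ISSUE — free A0,Mu1,Ld1,B1 rp3 wp1
slot 3 (BR): ISSUE — free A0,Mu1,Ld1,B0 rp1 wp1
slot 4 (MEM): stall RD_PORT — free A0,Mu1,Ld1,B0 rp1 wp1
slot 5 (MUL): stall RD_PORT — free A0,Mu1,Ld1,B0 rp1 wp1
slot 6 (MUL): stall RD_PORT — free A0,Mu1,Ld1,B0 rp1 wp1
slot 7 (ALU): stall FU — free A0,Mu1,Ld1,B0 rp1 wp1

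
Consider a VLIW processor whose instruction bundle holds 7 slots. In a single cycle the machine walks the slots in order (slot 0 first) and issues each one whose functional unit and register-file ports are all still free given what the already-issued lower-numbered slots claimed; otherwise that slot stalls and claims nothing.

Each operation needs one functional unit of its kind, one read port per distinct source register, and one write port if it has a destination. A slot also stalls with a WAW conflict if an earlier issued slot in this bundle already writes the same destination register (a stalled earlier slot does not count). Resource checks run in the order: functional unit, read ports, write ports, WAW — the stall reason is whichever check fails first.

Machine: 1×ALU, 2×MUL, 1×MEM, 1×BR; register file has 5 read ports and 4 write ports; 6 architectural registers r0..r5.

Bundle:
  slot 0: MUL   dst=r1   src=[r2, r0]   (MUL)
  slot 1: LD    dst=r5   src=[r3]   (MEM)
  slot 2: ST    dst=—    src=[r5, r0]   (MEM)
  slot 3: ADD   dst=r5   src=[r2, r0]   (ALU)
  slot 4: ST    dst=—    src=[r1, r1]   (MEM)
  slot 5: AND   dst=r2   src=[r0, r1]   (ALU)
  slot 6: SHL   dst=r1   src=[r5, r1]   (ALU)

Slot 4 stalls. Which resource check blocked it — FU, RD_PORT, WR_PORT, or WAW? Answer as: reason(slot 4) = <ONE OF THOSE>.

[0] MUL needs rd=2 wr=1: ok; after: ALU=1 MUL=1 MEM=1 BR=1, R=3, W=3
[1] MEM needs rd=1 wr=1: ok; after: ALU=1 MUL=1 MEM=0 BR=1, R=2, W=2
[2] MEM needs rd=2 wr=0: FU; after: ALU=1 MUL=1 MEM=0 BR=1, R=2, W=2
[3] ALU needs rd=2 wr=1: WAW; after: ALU=1 MUL=1 MEM=0 BR=1, R=2, W=2
[4] MEM needs rd=1 wr=0: FU; after: ALU=1 MUL=1 MEM=0 BR=1, R=2, W=2
[5] ALU needs rd=2 wr=1: ok; after: ALU=0 MUL=1 MEM=0 BR=1, R=0, W=1
[6] ALU needs rd=2 wr=1: FU; after: ALU=0 MUL=1 MEM=0 BR=1, R=0, W=1

reason(slot 4) = FU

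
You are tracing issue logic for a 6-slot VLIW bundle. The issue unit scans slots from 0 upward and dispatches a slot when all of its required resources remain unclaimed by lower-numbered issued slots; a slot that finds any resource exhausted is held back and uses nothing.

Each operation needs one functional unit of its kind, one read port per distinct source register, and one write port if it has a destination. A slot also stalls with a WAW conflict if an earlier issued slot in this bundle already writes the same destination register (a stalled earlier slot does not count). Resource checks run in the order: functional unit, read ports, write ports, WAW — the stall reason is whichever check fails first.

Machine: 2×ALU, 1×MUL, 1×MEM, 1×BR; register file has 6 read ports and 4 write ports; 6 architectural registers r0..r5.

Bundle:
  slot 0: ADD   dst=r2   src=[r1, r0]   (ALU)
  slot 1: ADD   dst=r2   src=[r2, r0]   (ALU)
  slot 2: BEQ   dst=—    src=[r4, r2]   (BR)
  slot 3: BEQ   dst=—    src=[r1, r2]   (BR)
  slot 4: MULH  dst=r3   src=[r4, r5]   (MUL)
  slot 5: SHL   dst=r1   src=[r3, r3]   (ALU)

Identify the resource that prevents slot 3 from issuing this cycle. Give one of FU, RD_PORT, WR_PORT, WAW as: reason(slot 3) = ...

reason(slot 3) = FU

#0 ALU src=r1,r0 dispatched  <A:1 Mu:1 Ld:1 B:1 rd:4 wr:3>
#1 ALU src=r2,r0 held:WAW  <A:1 Mu:1 Ld:1 B:1 rd:4 wr:3>
#2 BR src=r4,r2 dispatched  <A:1 Mu:1 Ld:1 B:0 rd:2 wr:3>
#3 BR src=r1,r2 held:FU  <A:1 Mu:1 Ld:1 B:0 rd:2 wr:3>
#4 MUL src=r4,r5 dispatched  <A:1 Mu:0 Ld:1 B:0 rd:0 wr:2>
#5 ALU src=r3,r3 held:RD_PORT  <A:1 Mu:0 Ld:1 B:0 rd:0 wr:2>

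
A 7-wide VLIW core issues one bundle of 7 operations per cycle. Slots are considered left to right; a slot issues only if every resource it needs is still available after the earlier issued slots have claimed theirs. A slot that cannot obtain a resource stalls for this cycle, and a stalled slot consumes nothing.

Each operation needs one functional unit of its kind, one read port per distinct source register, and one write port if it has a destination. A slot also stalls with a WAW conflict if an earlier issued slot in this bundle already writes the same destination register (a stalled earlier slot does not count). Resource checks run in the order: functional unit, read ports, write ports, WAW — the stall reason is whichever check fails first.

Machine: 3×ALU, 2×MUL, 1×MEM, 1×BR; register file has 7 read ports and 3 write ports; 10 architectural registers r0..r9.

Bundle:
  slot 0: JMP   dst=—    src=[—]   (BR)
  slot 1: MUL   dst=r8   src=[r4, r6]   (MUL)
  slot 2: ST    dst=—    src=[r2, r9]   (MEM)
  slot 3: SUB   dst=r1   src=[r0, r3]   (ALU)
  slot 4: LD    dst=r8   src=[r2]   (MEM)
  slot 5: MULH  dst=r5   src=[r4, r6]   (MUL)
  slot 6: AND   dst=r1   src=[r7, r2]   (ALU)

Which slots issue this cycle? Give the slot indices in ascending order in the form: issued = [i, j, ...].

[0] BR needs rd=0 wr=0: ok; after: ALU=3 MUL=2 MEM=1 BR=0, R=7, W=3
[1] MUL needs rd=2 wr=1: ok; after: ALU=3 MUL=1 MEM=1 BR=0, R=5, W=2
[2] MEM needs rd=2 wr=0: ok; after: ALU=3 MUL=1 MEM=0 BR=0, R=3, W=2
[3] ALU needs rd=2 wr=1: ok; after: ALU=2 MUL=1 MEM=0 BR=0, R=1, W=1
[4] MEM needs rd=1 wr=1: FU; after: ALU=2 MUL=1 MEM=0 BR=0, R=1, W=1
[5] MUL needs rd=2 wr=1: RD_PORT; after: ALU=2 MUL=1 MEM=0 BR=0, R=1, W=1
[6] ALU needs rd=2 wr=1: RD_PORT; after: ALU=2 MUL=1 MEM=0 BR=0, R=1, W=1

issued = [0, 1, 2, 3]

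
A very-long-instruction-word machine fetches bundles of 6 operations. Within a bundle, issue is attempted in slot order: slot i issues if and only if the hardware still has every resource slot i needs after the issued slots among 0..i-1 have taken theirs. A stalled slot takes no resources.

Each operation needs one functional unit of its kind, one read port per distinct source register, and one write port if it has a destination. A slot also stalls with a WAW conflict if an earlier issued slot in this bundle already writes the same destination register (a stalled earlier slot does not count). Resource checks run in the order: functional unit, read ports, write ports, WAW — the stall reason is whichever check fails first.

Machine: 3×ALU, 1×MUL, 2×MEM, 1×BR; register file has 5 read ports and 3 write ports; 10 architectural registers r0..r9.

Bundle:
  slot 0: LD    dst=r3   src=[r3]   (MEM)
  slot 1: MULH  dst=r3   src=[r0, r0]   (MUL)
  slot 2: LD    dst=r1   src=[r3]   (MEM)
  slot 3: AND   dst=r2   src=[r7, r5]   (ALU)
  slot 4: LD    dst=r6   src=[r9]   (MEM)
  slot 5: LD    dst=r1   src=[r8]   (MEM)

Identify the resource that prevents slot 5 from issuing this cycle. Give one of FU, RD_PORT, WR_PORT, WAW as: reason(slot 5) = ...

slot 0 (MEM): ISSUE — free A3,Mu1,Ld1,B1 rp4 wp2
slot 1 (MUL): stall WAW — free A3,Mu1,Ld1,B1 rp4 wp2
slot 2 (MEM): ISSUE — free A3,Mu1,Ld0,B1 rp3 wp1
slot 3 (ALU): ISSUE — free A2,Mu1,Ld0,B1 rp1 wp0
slot 4 (MEM): stall FU — free A2,Mu1,Ld0,B1 rp1 wp0
slot 5 (MEM): stall FU — free A2,Mu1,Ld0,B1 rp1 wp0

reason(slot 5) = FU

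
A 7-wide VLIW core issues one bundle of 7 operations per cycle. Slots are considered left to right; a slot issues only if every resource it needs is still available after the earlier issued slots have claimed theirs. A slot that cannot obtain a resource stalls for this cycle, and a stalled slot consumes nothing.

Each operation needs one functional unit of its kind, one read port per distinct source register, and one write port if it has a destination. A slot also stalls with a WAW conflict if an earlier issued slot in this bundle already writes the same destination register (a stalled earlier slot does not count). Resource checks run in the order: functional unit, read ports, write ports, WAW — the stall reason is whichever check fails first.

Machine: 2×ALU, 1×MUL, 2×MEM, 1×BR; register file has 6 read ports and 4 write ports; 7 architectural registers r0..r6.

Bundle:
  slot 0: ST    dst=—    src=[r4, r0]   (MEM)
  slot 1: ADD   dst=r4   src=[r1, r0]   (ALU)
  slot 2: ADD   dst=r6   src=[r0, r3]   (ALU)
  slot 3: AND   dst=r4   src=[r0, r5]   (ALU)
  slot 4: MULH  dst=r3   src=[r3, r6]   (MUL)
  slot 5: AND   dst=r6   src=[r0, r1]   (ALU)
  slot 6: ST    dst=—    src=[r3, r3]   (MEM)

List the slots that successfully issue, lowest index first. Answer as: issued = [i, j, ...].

issued = [0, 1, 2]

  0. MEM ⇒ go  {2A/1Mu/1Ld/1B | 4r 4w}
  1. ALU→r4 ⇒ go  {1A/1Mu/1Ld/1B | 2r 3w}
  2. ALU→r6 ⇒ go  {0A/1Mu/1Ld/1B | 0r 2w}
  3. ALU→r4 ⇒ no(FU)  {0A/1Mu/1Ld/1B | 0r 2w}
  4. MUL→r3 ⇒ no(RD_PORT)  {0A/1Mu/1Ld/1B | 0r 2w}
  5. ALU→r6 ⇒ no(FU)  {0A/1Mu/1Ld/1B | 0r 2w}
  6. MEM ⇒ no(RD_PORT)  {0A/1Mu/1Ld/1B | 0r 2w}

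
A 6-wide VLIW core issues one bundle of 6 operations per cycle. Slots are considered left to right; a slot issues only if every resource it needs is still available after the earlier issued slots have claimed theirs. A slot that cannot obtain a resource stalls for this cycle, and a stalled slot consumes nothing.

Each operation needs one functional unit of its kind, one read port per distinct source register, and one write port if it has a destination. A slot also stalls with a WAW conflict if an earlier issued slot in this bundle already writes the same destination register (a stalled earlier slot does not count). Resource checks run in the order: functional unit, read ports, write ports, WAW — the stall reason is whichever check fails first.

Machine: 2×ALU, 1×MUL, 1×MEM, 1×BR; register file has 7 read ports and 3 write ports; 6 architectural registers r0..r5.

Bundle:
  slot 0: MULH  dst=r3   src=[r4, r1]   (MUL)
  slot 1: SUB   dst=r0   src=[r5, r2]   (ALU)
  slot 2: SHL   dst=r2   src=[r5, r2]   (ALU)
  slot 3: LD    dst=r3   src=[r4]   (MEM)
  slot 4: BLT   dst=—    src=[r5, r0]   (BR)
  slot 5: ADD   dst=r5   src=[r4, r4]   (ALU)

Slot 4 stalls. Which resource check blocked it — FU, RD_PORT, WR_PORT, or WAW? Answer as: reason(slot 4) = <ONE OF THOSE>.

slot 0 (MUL): ISSUE — free A2,Mu0,Ld1,B1 rp5 wp2
slot 1 (ALU): ISSUE — free A1,Mu0,Ld1,B1 rp3 wp1
slot 2 (ALU): ISSUE — free A0,Mu0,Ld1,B1 rp1 wp0
slot 3 (MEM): stall WR_PORT — free A0,Mu0,Ld1,B1 rp1 wp0
slot 4 (BR): stall RD_PORT — free A0,Mu0,Ld1,B1 rp1 wp0
slot 5 (ALU): stall FU — free A0,Mu0,Ld1,B1 rp1 wp0

reason(slot 4) = RD_PORT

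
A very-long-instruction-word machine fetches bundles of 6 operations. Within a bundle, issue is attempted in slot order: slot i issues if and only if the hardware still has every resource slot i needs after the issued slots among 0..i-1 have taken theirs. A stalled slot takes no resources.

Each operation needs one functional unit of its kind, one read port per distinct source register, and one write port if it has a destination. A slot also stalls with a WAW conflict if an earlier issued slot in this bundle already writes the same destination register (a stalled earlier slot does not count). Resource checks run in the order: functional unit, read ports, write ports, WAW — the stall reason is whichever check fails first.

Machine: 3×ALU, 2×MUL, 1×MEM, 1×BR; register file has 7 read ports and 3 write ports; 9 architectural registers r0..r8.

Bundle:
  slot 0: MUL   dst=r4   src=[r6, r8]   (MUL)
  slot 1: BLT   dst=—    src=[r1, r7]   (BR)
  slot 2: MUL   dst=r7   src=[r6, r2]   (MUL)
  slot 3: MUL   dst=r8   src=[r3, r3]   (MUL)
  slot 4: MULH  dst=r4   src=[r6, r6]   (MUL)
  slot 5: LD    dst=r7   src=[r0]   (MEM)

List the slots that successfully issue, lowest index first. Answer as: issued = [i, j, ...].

(0) want 1×MUL +2rd +1wr — yes → AL3|MU1|ME1|BR1|rd5|wr2
(1) want 1×BR +2rd +0wr — yes → AL3|MU1|ME1|BR0|rd3|wr2
(2) want 1×MUL +2rd +1wr — yes → AL3|MU0|ME1|BR0|rd1|wr1
(3) want 1×MUL +1rd +1wr — FU → AL3|MU0|ME1|BR0|rd1|wr1
(4) want 1×MUL +1rd +1wr — FU → AL3|MU0|ME1|BR0|rd1|wr1
(5) want 1×MEM +1rd +1wr — WAW → AL3|MU0|ME1|BR0|rd1|wr1

issued = [0, 1, 2]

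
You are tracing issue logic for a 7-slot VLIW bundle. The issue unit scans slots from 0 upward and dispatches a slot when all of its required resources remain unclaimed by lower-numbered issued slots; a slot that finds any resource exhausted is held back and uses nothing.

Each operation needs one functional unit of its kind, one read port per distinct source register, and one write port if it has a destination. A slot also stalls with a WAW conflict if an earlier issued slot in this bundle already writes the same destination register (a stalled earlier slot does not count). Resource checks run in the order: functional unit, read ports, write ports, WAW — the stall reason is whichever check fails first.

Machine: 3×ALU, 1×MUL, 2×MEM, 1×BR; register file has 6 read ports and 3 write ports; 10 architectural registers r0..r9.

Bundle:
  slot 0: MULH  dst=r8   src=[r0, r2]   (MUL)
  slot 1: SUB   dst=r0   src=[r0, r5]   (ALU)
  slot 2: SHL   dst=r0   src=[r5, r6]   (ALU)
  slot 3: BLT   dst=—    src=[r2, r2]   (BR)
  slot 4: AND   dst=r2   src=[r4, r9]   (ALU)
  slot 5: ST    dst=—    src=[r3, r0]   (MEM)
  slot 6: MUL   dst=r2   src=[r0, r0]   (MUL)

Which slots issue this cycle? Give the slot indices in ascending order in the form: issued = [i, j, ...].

#0 MUL src=r0,r2 dispatched  <A:3 Mu:0 Ld:2 B:1 rd:4 wr:2>
#1 ALU src=r0,r5 dispatched  <A:2 Mu:0 Ld:2 B:1 rd:2 wr:1>
#2 ALU src=r5,r6 held:WAW  <A:2 Mu:0 Ld:2 B:1 rd:2 wr:1>
#3 BR src=r2,r2 dispatched  <A:2 Mu:0 Ld:2 B:0 rd:1 wr:1>
#4 ALU src=r4,r9 held:RD_PORT  <A:2 Mu:0 Ld:2 B:0 rd:1 wr:1>
#5 MEM src=r3,r0 held:RD_PORT  <A:2 Mu:0 Ld:2 B:0 rd:1 wr:1>
#6 MUL src=r0,r0 held:FU  <A:2 Mu:0 Ld:2 B:0 rd:1 wr:1>

issued = [0, 1, 3]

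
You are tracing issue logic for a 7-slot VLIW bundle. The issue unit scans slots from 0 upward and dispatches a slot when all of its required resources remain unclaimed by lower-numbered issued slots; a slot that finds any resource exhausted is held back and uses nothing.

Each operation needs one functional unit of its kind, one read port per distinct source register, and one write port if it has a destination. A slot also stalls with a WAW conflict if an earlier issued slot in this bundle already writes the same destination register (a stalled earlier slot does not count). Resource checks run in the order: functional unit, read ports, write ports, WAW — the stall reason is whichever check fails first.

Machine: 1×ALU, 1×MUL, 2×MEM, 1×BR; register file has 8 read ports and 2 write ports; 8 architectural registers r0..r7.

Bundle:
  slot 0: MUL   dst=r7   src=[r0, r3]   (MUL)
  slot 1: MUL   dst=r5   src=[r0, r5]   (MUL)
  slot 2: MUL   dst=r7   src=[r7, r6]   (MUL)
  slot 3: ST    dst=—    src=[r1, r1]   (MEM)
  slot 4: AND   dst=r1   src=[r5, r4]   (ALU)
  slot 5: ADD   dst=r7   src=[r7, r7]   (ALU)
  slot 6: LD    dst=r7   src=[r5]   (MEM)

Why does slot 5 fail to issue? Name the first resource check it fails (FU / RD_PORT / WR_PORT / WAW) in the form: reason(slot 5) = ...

reason(slot 5) = FU

slot 0 (MUL): ISSUE — free A1,Mu0,Ld2,B1 rp6 wp1
slot 1 (MUL): stall FU — free A1,Mu0,Ld2,B1 rp6 wp1
slot 2 (MUL): stall FU — free A1,Mu0,Ld2,B1 rp6 wp1
slot 3 (MEM): ISSUE — free A1,Mu0,Ld1,B1 rp5 wp1
slot 4 (ALU): ISSUE — free A0,Mu0,Ld1,B1 rp3 wp0
slot 5 (ALU): stall FU — free A0,Mu0,Ld1,B1 rp3 wp0
slot 6 (MEM): stall WR_PORT — free A0,Mu0,Ld1,B1 rp3 wp0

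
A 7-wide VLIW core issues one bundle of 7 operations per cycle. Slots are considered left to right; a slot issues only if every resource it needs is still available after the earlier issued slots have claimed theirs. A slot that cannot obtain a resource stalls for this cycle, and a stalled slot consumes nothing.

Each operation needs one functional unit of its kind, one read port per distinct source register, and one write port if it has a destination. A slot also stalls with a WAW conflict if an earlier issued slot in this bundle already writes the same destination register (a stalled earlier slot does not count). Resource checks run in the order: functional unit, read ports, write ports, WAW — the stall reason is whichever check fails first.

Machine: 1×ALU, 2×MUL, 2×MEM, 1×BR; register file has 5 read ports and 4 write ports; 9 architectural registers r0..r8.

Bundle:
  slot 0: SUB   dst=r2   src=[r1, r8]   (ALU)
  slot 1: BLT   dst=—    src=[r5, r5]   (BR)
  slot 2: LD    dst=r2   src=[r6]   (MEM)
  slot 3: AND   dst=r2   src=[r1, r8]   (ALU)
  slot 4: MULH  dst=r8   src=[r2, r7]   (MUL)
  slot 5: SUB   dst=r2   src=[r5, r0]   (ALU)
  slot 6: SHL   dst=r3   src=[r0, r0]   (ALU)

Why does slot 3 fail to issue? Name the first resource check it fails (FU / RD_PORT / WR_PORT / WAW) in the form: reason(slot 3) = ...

reason(slot 3) = FU

slot 0 (ALU): ISSUE — free A0,Mu2,Ld2,B1 rp3 wp3
slot 1 (BR): ISSUE — free A0,Mu2,Ld2,B0 rp2 wp3
slot 2 (MEM): stall WAW — free A0,Mu2,Ld2,B0 rp2 wp3
slot 3 (ALU): stall FU — free A0,Mu2,Ld2,B0 rp2 wp3
slot 4 (MUL): ISSUE — free A0,Mu1,Ld2,B0 rp0 wp2
slot 5 (ALU): stall FU — free A0,Mu1,Ld2,B0 rp0 wp2
slot 6 (ALU): stall FU — free A0,Mu1,Ld2,B0 rp0 wp2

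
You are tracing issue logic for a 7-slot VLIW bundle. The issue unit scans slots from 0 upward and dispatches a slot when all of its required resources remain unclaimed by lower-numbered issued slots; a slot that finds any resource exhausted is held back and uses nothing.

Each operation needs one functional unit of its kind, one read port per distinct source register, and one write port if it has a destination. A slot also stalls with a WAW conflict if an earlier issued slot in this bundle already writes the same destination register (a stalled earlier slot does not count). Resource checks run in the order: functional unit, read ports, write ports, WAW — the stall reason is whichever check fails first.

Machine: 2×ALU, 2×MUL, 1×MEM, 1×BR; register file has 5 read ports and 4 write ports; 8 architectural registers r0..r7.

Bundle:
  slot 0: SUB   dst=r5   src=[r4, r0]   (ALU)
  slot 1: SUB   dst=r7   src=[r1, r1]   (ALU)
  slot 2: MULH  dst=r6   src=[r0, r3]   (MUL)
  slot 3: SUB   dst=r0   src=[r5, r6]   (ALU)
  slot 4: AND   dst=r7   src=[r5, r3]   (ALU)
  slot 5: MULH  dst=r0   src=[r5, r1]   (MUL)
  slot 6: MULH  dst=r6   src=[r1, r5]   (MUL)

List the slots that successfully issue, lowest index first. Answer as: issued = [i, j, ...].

#0 ALU src=r4,r0 dispatched  <A:1 Mu:2 Ld:1 B:1 rd:3 wr:3>
#1 ALU src=r1,r1 dispatched  <A:0 Mu:2 Ld:1 B:1 rd:2 wr:2>
#2 MUL src=r0,r3 dispatched  <A:0 Mu:1 Ld:1 B:1 rd:0 wr:1>
#3 ALU src=r5,r6 held:FU  <A:0 Mu:1 Ld:1 B:1 rd:0 wr:1>
#4 ALU src=r5,r3 held:FU  <A:0 Mu:1 Ld:1 B:1 rd:0 wr:1>
#5 MUL src=r5,r1 held:RD_PORT  <A:0 Mu:1 Ld:1 B:1 rd:0 wr:1>
#6 MUL src=r1,r5 held:RD_PORT  <A:0 Mu:1 Ld:1 B:1 rd:0 wr:1>

issued = [0, 1, 2]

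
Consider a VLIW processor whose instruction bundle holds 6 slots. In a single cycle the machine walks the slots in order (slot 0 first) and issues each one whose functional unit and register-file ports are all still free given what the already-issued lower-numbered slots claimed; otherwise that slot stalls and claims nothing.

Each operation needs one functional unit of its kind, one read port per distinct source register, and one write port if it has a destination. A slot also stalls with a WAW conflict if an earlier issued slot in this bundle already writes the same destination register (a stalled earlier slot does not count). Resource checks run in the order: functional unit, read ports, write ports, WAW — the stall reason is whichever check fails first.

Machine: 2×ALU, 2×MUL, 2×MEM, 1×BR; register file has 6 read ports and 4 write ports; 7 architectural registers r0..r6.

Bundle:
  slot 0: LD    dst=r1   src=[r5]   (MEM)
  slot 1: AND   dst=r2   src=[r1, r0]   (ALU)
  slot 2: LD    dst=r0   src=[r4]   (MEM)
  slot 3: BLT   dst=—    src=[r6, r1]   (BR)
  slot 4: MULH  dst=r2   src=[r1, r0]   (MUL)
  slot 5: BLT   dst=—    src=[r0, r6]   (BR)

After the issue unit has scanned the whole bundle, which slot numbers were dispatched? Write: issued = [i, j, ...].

(0) want 1×MEM +1rd +1wr — yes → AL2|MU2|ME1|BR1|rd5|wr3
(1) want 1×ALU +2rd +1wr — yes → AL1|MU2|ME1|BR1|rd3|wr2
(2) want 1×MEM +1rd +1wr — yes → AL1|MU2|ME0|BR1|rd2|wr1
(3) want 1×BR +2rd +0wr — yes → AL1|MU2|ME0|BR0|rd0|wr1
(4) want 1×MUL +2rd +1wr — RD_PORT → AL1|MU2|ME0|BR0|rd0|wr1
(5) want 1×BR +2rd +0wr — FU → AL1|MU2|ME0|BR0|rd0|wr1

issued = [0, 1, 2, 3]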